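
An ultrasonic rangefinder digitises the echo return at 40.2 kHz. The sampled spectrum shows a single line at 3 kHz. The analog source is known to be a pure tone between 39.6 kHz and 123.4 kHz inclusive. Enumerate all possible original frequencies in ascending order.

Frequencies that alias to 3 kHz are k·fs ± 3 kHz for integer k ≥ 0.
k=0: 3 kHz.
k=1: 37.2 kHz, 43.2 kHz.
k=2: 77.4 kHz, 83.4 kHz.
k=3: 117.6 kHz, 123.6 kHz.
k=4: 157.8 kHz, 163.8 kHz.
Within [39.6 kHz, 123.4 kHz]: 43.2 kHz, 77.4 kHz, 83.4 kHz, 117.6 kHz.

43.2 kHz, 77.4 kHz, 83.4 kHz, 117.6 kHz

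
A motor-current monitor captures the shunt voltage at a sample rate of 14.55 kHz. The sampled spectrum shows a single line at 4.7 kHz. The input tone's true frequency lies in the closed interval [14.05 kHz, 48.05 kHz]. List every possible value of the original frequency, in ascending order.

Frequencies that alias to 4.7 kHz are k·fs ± 4.7 kHz for integer k ≥ 0.
k=0: 4.7 kHz.
k=1: 9.85 kHz, 19.25 kHz.
k=2: 24.4 kHz, 33.8 kHz.
k=3: 38.95 kHz, 48.35 kHz.
k=4: 53.5 kHz, 62.9 kHz.
Within [14.05 kHz, 48.05 kHz]: 19.25 kHz, 24.4 kHz, 33.8 kHz, 38.95 kHz.

19.25 kHz, 24.4 kHz, 33.8 kHz, 38.95 kHz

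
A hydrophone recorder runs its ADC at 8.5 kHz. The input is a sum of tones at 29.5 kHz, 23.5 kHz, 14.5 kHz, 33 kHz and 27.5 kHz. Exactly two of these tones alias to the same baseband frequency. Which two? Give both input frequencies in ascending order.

23.5 kHz, 27.5 kHz

fs/2 = 4.25 kHz.
29.5 kHz mod fs = 4 kHz.
4 kHz ≤ fs/2 = 4.25 kHz, appears at 4 kHz.
23.5 kHz mod fs = 6.5 kHz.
6.5 kHz > fs/2 = 4.25 kHz, folds to fs − 6.5 kHz = 2 kHz.
14.5 kHz mod fs = 6 kHz.
6 kHz > fs/2 = 4.25 kHz, folds to fs − 6 kHz = 2.5 kHz.
33 kHz mod fs = 7.5 kHz.
7.5 kHz > fs/2 = 4.25 kHz, folds to fs − 7.5 kHz = 1 kHz.
27.5 kHz mod fs = 2 kHz.
2 kHz ≤ fs/2 = 4.25 kHz, appears at 2 kHz.
23.5 kHz and 27.5 kHz both map to 2 kHz.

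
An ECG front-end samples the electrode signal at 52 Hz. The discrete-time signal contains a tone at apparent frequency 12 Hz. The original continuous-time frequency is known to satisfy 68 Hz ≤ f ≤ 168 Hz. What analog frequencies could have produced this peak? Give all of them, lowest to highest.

Frequencies that alias to 12 Hz are k·fs ± 12 Hz for integer k ≥ 0.
k=0: 12 Hz.
k=1: 40 Hz, 64 Hz.
k=2: 92 Hz, 116 Hz.
k=3: 144 Hz, 168 Hz.
k=4: 196 Hz, 220 Hz.
Within [68 Hz, 168 Hz]: 92 Hz, 116 Hz, 144 Hz, 168 Hz.

92 Hz, 116 Hz, 144 Hz, 168 Hz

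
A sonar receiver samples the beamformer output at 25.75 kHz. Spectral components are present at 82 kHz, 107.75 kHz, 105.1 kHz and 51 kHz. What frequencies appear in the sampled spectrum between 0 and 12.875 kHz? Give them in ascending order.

fs/2 = 12.875 kHz.
82 kHz mod fs = 4.75 kHz.
4.75 kHz ≤ fs/2 = 12.875 kHz, appears at 4.75 kHz.
107.75 kHz mod fs = 4.75 kHz.
4.75 kHz ≤ fs/2 = 12.875 kHz, appears at 4.75 kHz.
105.1 kHz mod fs = 2.1 kHz.
2.1 kHz ≤ fs/2 = 12.875 kHz, appears at 2.1 kHz.
51 kHz mod fs = 25.25 kHz.
25.25 kHz > fs/2 = 12.875 kHz, folds to fs − 25.25 kHz = 0.5 kHz.
Distinct values: {0.5 kHz, 2.1 kHz, 4.75 kHz}.

0.5 kHz, 2.1 kHz, 4.75 kHz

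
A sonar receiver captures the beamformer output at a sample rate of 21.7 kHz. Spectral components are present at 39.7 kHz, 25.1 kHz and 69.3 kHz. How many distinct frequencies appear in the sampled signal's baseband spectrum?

fs/2 = 10.85 kHz.
39.7 kHz mod fs = 18 kHz.
18 kHz > fs/2 = 10.85 kHz, folds to fs − 18 kHz = 3.7 kHz.
25.1 kHz mod fs = 3.4 kHz.
3.4 kHz ≤ fs/2 = 10.85 kHz, appears at 3.4 kHz.
69.3 kHz mod fs = 4.2 kHz.
4.2 kHz ≤ fs/2 = 10.85 kHz, appears at 4.2 kHz.
Distinct values: {3.4 kHz, 3.7 kHz, 4.2 kHz} → 3.

3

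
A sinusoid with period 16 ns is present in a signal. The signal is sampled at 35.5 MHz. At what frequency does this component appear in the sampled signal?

T = 16 ns → f = 1/T = 62.5 MHz.
62.5 MHz mod fs = 27 MHz.
27 MHz > fs/2 = 17.75 MHz, folds to fs − 27 MHz = 8.5 MHz.

8.5 MHz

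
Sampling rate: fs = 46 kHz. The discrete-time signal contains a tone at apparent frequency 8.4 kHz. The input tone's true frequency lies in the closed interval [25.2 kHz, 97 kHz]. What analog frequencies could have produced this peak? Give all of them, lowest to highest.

37.6 kHz, 54.4 kHz, 83.6 kHz

Frequencies that alias to 8.4 kHz are k·fs ± 8.4 kHz for integer k ≥ 0.
k=0: 8.4 kHz.
k=1: 37.6 kHz, 54.4 kHz.
k=2: 83.6 kHz, 100.4 kHz.
k=3: 129.6 kHz, 146.4 kHz.
Within [25.2 kHz, 97 kHz]: 37.6 kHz, 54.4 kHz, 83.6 kHz.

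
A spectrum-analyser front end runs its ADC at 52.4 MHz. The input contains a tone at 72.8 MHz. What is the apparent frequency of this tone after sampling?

72.8 MHz mod fs = 20.4 MHz.
20.4 MHz ≤ fs/2 = 26.2 MHz, appears at 20.4 MHz.

20.4 MHz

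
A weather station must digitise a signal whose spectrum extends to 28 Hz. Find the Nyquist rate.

56 Hz

Nyquist rate = 2 × 28 Hz = 56 Hz.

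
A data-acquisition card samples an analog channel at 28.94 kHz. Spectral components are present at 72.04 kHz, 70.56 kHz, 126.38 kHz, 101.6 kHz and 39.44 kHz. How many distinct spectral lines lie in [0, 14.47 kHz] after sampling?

fs/2 = 14.47 kHz.
72.04 kHz mod fs = 14.16 kHz.
14.16 kHz ≤ fs/2 = 14.47 kHz, appears at 14.16 kHz.
70.56 kHz mod fs = 12.68 kHz.
12.68 kHz ≤ fs/2 = 14.47 kHz, appears at 12.68 kHz.
126.38 kHz mod fs = 10.62 kHz.
10.62 kHz ≤ fs/2 = 14.47 kHz, appears at 10.62 kHz.
101.6 kHz mod fs = 14.78 kHz.
14.78 kHz > fs/2 = 14.47 kHz, folds to fs − 14.78 kHz = 14.16 kHz.
39.44 kHz mod fs = 10.5 kHz.
10.5 kHz ≤ fs/2 = 14.47 kHz, appears at 10.5 kHz.
Distinct values: {10.5 kHz, 10.62 kHz, 12.68 kHz, 14.16 kHz} → 4.

4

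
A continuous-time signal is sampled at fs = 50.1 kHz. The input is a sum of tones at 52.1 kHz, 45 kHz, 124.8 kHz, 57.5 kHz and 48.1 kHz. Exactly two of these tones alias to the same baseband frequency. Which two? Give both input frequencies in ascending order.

48.1 kHz, 52.1 kHz

fs/2 = 25.05 kHz.
52.1 kHz mod fs = 2 kHz.
2 kHz ≤ fs/2 = 25.05 kHz, appears at 2 kHz.
45 kHz > fs/2 = 25.05 kHz, folds to fs − 45 kHz = 5.1 kHz.
124.8 kHz mod fs = 24.6 kHz.
24.6 kHz ≤ fs/2 = 25.05 kHz, appears at 24.6 kHz.
57.5 kHz mod fs = 7.4 kHz.
7.4 kHz ≤ fs/2 = 25.05 kHz, appears at 7.4 kHz.
48.1 kHz > fs/2 = 25.05 kHz, folds to fs − 48.1 kHz = 2 kHz.
48.1 kHz and 52.1 kHz both map to 2 kHz.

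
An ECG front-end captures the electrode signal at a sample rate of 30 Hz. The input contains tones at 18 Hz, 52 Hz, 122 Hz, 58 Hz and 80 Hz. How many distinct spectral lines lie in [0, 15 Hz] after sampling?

fs/2 = 15 Hz.
18 Hz > fs/2 = 15 Hz, folds to fs − 18 Hz = 12 Hz.
52 Hz mod fs = 22 Hz.
22 Hz > fs/2 = 15 Hz, folds to fs − 22 Hz = 8 Hz.
122 Hz mod fs = 2 Hz.
2 Hz ≤ fs/2 = 15 Hz, appears at 2 Hz.
58 Hz mod fs = 28 Hz.
28 Hz > fs/2 = 15 Hz, folds to fs − 28 Hz = 2 Hz.
80 Hz mod fs = 20 Hz.
20 Hz > fs/2 = 15 Hz, folds to fs − 20 Hz = 10 Hz.
Distinct values: {2 Hz, 8 Hz, 10 Hz, 12 Hz} → 4.

4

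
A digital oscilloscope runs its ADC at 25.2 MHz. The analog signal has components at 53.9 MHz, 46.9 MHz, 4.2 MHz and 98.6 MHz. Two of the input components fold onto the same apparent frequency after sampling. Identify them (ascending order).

fs/2 = 12.6 MHz.
53.9 MHz mod fs = 3.5 MHz.
3.5 MHz ≤ fs/2 = 12.6 MHz, appears at 3.5 MHz.
46.9 MHz mod fs = 21.7 MHz.
21.7 MHz > fs/2 = 12.6 MHz, folds to fs − 21.7 MHz = 3.5 MHz.
4.2 MHz ≤ fs/2 = 12.6 MHz, passes unchanged.
98.6 MHz mod fs = 23 MHz.
23 MHz > fs/2 = 12.6 MHz, folds to fs − 23 MHz = 2.2 MHz.
46.9 MHz and 53.9 MHz both map to 3.5 MHz.

46.9 MHz, 53.9 MHz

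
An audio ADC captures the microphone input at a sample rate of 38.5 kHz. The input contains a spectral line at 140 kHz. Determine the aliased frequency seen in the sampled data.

14 kHz

140 kHz mod fs = 24.5 kHz.
24.5 kHz > fs/2 = 19.25 kHz, folds to fs − 24.5 kHz = 14 kHz.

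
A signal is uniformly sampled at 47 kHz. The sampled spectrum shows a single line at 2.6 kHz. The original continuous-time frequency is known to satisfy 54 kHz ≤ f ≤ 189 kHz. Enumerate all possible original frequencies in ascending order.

91.4 kHz, 96.6 kHz, 138.4 kHz, 143.6 kHz, 185.4 kHz

Frequencies that alias to 2.6 kHz are k·fs ± 2.6 kHz for integer k ≥ 0.
k=0: 2.6 kHz.
k=1: 44.4 kHz, 49.6 kHz.
k=2: 91.4 kHz, 96.6 kHz.
k=3: 138.4 kHz, 143.6 kHz.
k=4: 185.4 kHz, 190.6 kHz.
k=5: 232.4 kHz, 237.6 kHz.
Within [54 kHz, 189 kHz]: 91.4 kHz, 96.6 kHz, 138.4 kHz, 143.6 kHz, 185.4 kHz.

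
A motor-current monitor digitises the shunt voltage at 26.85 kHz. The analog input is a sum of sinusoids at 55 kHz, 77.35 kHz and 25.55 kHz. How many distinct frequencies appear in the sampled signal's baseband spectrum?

fs/2 = 13.425 kHz.
55 kHz mod fs = 1.3 kHz.
1.3 kHz ≤ fs/2 = 13.425 kHz, appears at 1.3 kHz.
77.35 kHz mod fs = 23.65 kHz.
23.65 kHz > fs/2 = 13.425 kHz, folds to fs − 23.65 kHz = 3.2 kHz.
25.55 kHz > fs/2 = 13.425 kHz, folds to fs − 25.55 kHz = 1.3 kHz.
Distinct values: {1.3 kHz, 3.2 kHz} → 2.

2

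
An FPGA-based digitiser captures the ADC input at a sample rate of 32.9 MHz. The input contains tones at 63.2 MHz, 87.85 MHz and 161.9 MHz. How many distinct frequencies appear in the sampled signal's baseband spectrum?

2

fs/2 = 16.45 MHz.
63.2 MHz mod fs = 30.3 MHz.
30.3 MHz > fs/2 = 16.45 MHz, folds to fs − 30.3 MHz = 2.6 MHz.
87.85 MHz mod fs = 22.05 MHz.
22.05 MHz > fs/2 = 16.45 MHz, folds to fs − 22.05 MHz = 10.85 MHz.
161.9 MHz mod fs = 30.3 MHz.
30.3 MHz > fs/2 = 16.45 MHz, folds to fs − 30.3 MHz = 2.6 MHz.
Distinct values: {2.6 MHz, 10.85 MHz} → 2.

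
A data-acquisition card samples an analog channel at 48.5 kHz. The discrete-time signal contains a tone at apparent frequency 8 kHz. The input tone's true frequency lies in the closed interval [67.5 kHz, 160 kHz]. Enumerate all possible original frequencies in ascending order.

Frequencies that alias to 8 kHz are k·fs ± 8 kHz for integer k ≥ 0.
k=0: 8 kHz.
k=1: 40.5 kHz, 56.5 kHz.
k=2: 89 kHz, 105 kHz.
k=3: 137.5 kHz, 153.5 kHz.
k=4: 186 kHz, 202 kHz.
Within [67.5 kHz, 160 kHz]: 89 kHz, 105 kHz, 137.5 kHz, 153.5 kHz.

89 kHz, 105 kHz, 137.5 kHz, 153.5 kHz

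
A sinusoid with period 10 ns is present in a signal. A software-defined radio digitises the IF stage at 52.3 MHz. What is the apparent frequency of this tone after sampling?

4.6 MHz

T = 10 ns → f = 1/T = 100 MHz.
100 MHz mod fs = 47.7 MHz.
47.7 MHz > fs/2 = 26.15 MHz, folds to fs − 47.7 MHz = 4.6 MHz.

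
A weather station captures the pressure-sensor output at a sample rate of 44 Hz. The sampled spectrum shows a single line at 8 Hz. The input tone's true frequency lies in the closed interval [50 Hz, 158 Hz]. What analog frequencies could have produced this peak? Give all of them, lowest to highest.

52 Hz, 80 Hz, 96 Hz, 124 Hz, 140 Hz

Frequencies that alias to 8 Hz are k·fs ± 8 Hz for integer k ≥ 0.
k=0: 8 Hz.
k=1: 36 Hz, 52 Hz.
k=2: 80 Hz, 96 Hz.
k=3: 124 Hz, 140 Hz.
k=4: 168 Hz, 184 Hz.
Within [50 Hz, 158 Hz]: 52 Hz, 80 Hz, 96 Hz, 124 Hz, 140 Hz.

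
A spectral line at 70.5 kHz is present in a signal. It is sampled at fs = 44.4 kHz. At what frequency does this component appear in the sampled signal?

70.5 kHz mod fs = 26.1 kHz.
26.1 kHz > fs/2 = 22.2 kHz, folds to fs − 26.1 kHz = 18.3 kHz.

18.3 kHz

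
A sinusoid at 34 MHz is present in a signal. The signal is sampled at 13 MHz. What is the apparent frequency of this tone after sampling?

34 MHz mod fs = 8 MHz.
8 MHz > fs/2 = 6.5 MHz, folds to fs − 8 MHz = 5 MHz.

5 MHz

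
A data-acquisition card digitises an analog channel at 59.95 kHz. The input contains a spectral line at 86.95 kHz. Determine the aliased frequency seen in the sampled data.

86.95 kHz mod fs = 27 kHz.
27 kHz ≤ fs/2 = 29.975 kHz, appears at 27 kHz.

27 kHz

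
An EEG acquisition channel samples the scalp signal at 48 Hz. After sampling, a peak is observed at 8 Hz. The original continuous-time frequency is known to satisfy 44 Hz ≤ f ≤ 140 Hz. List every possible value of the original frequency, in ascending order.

Frequencies that alias to 8 Hz are k·fs ± 8 Hz for integer k ≥ 0.
k=0: 8 Hz.
k=1: 40 Hz, 56 Hz.
k=2: 88 Hz, 104 Hz.
k=3: 136 Hz, 152 Hz.
k=4: 184 Hz, 200 Hz.
Within [44 Hz, 140 Hz]: 56 Hz, 88 Hz, 104 Hz, 136 Hz.

56 Hz, 88 Hz, 104 Hz, 136 Hz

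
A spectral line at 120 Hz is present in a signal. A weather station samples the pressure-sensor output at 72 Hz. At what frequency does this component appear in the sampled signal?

24 Hz

120 Hz mod fs = 48 Hz.
48 Hz > fs/2 = 36 Hz, folds to fs − 48 Hz = 24 Hz.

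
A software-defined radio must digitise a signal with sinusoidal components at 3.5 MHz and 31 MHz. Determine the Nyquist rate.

Highest-frequency component: 31 MHz.
Nyquist rate = 2 × 31 MHz = 62 MHz.

62 MHz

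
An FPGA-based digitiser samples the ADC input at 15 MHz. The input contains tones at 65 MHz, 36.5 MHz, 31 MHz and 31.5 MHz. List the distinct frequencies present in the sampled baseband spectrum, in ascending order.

fs/2 = 7.5 MHz.
65 MHz mod fs = 5 MHz.
5 MHz ≤ fs/2 = 7.5 MHz, appears at 5 MHz.
36.5 MHz mod fs = 6.5 MHz.
6.5 MHz ≤ fs/2 = 7.5 MHz, appears at 6.5 MHz.
31 MHz mod fs = 1 MHz.
1 MHz ≤ fs/2 = 7.5 MHz, appears at 1 MHz.
31.5 MHz mod fs = 1.5 MHz.
1.5 MHz ≤ fs/2 = 7.5 MHz, appears at 1.5 MHz.
Distinct values: {1 MHz, 1.5 MHz, 5 MHz, 6.5 MHz}.

1 MHz, 1.5 MHz, 5 MHz, 6.5 MHz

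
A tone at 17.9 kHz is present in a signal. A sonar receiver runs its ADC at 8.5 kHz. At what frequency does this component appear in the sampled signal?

17.9 kHz mod fs = 0.9 kHz.
0.9 kHz ≤ fs/2 = 4.25 kHz, appears at 0.9 kHz.

0.9 kHz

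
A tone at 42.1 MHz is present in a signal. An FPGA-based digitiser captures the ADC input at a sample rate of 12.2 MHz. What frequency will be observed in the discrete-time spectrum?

5.5 MHz

42.1 MHz mod fs = 5.5 MHz.
5.5 MHz ≤ fs/2 = 6.1 MHz, appears at 5.5 MHz.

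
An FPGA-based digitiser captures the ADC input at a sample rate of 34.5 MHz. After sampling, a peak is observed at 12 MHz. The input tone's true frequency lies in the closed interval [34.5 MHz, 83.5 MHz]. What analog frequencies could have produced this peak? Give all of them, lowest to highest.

46.5 MHz, 57 MHz, 81 MHz

Frequencies that alias to 12 MHz are k·fs ± 12 MHz for integer k ≥ 0.
k=0: 12 MHz.
k=1: 22.5 MHz, 46.5 MHz.
k=2: 57 MHz, 81 MHz.
k=3: 91.5 MHz, 115.5 MHz.
Within [34.5 MHz, 83.5 MHz]: 46.5 MHz, 57 MHz, 81 MHz.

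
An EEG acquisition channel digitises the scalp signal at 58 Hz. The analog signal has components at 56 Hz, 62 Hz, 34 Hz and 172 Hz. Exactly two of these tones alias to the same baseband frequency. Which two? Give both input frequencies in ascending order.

56 Hz, 172 Hz

fs/2 = 29 Hz.
56 Hz > fs/2 = 29 Hz, folds to fs − 56 Hz = 2 Hz.
62 Hz mod fs = 4 Hz.
4 Hz ≤ fs/2 = 29 Hz, appears at 4 Hz.
34 Hz > fs/2 = 29 Hz, folds to fs − 34 Hz = 24 Hz.
172 Hz mod fs = 56 Hz.
56 Hz > fs/2 = 29 Hz, folds to fs − 56 Hz = 2 Hz.
56 Hz and 172 Hz both map to 2 Hz.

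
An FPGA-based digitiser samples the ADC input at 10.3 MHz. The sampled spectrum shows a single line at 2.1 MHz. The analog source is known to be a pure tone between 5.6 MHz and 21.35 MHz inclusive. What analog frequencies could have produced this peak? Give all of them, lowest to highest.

8.2 MHz, 12.4 MHz, 18.5 MHz

Frequencies that alias to 2.1 MHz are k·fs ± 2.1 MHz for integer k ≥ 0.
k=0: 2.1 MHz.
k=1: 8.2 MHz, 12.4 MHz.
k=2: 18.5 MHz, 22.7 MHz.
k=3: 28.8 MHz, 33 MHz.
Within [5.6 MHz, 21.35 MHz]: 8.2 MHz, 12.4 MHz, 18.5 MHz.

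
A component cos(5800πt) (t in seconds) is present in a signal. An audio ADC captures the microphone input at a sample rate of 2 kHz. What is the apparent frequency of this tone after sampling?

ω = 5800π rad/s → f = ω/(2π) = 2900 Hz = 2.9 kHz.
2.9 kHz mod fs = 0.9 kHz.
0.9 kHz ≤ fs/2 = 1 kHz, appears at 0.9 kHz.

0.9 kHz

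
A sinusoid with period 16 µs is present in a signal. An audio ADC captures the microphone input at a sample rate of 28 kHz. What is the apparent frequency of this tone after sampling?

6.5 kHz

T = 16 µs → f = 1/T = 62.5 kHz.
62.5 kHz mod fs = 6.5 kHz.
6.5 kHz ≤ fs/2 = 14 kHz, appears at 6.5 kHz.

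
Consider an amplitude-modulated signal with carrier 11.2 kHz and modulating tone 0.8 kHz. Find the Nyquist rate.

AM sidebands sit at fc ± fm = 10.4 kHz and 12 kHz.
Highest-frequency component: 12 kHz.
Nyquist rate = 2 × 12 kHz = 24 kHz.

24 kHz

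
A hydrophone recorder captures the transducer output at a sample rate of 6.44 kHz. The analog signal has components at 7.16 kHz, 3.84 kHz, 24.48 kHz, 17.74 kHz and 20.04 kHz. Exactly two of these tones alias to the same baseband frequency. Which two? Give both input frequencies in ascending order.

fs/2 = 3.22 kHz.
7.16 kHz mod fs = 0.72 kHz.
0.72 kHz ≤ fs/2 = 3.22 kHz, appears at 0.72 kHz.
3.84 kHz > fs/2 = 3.22 kHz, folds to fs − 3.84 kHz = 2.6 kHz.
24.48 kHz mod fs = 5.16 kHz.
5.16 kHz > fs/2 = 3.22 kHz, folds to fs − 5.16 kHz = 1.28 kHz.
17.74 kHz mod fs = 4.86 kHz.
4.86 kHz > fs/2 = 3.22 kHz, folds to fs − 4.86 kHz = 1.58 kHz.
20.04 kHz mod fs = 0.72 kHz.
0.72 kHz ≤ fs/2 = 3.22 kHz, appears at 0.72 kHz.
7.16 kHz and 20.04 kHz both map to 0.72 kHz.

7.16 kHz, 20.04 kHz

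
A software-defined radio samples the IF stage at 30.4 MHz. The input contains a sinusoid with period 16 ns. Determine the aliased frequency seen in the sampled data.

T = 16 ns → f = 1/T = 62.5 MHz.
62.5 MHz mod fs = 1.7 MHz.
1.7 MHz ≤ fs/2 = 15.2 MHz, appears at 1.7 MHz.

1.7 MHz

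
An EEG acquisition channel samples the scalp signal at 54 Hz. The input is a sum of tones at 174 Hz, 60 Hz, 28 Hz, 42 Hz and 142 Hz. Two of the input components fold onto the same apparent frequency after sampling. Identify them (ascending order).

42 Hz, 174 Hz

fs/2 = 27 Hz.
174 Hz mod fs = 12 Hz.
12 Hz ≤ fs/2 = 27 Hz, appears at 12 Hz.
60 Hz mod fs = 6 Hz.
6 Hz ≤ fs/2 = 27 Hz, appears at 6 Hz.
28 Hz > fs/2 = 27 Hz, folds to fs − 28 Hz = 26 Hz.
42 Hz > fs/2 = 27 Hz, folds to fs − 42 Hz = 12 Hz.
142 Hz mod fs = 34 Hz.
34 Hz > fs/2 = 27 Hz, folds to fs − 34 Hz = 20 Hz.
42 Hz and 174 Hz both map to 12 Hz.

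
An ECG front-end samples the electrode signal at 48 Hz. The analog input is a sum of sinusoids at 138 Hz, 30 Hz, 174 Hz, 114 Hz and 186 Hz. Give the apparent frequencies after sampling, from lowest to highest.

fs/2 = 24 Hz.
138 Hz mod fs = 42 Hz.
42 Hz > fs/2 = 24 Hz, folds to fs − 42 Hz = 6 Hz.
30 Hz > fs/2 = 24 Hz, folds to fs − 30 Hz = 18 Hz.
174 Hz mod fs = 30 Hz.
30 Hz > fs/2 = 24 Hz, folds to fs − 30 Hz = 18 Hz.
114 Hz mod fs = 18 Hz.
18 Hz ≤ fs/2 = 24 Hz, appears at 18 Hz.
186 Hz mod fs = 42 Hz.
42 Hz > fs/2 = 24 Hz, folds to fs − 42 Hz = 6 Hz.
Distinct values: {6 Hz, 18 Hz}.

6 Hz, 18 Hz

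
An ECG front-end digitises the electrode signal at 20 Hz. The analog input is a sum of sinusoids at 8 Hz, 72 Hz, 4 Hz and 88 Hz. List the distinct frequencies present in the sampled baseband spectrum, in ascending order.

4 Hz, 8 Hz

fs/2 = 10 Hz.
8 Hz ≤ fs/2 = 10 Hz, passes unchanged.
72 Hz mod fs = 12 Hz.
12 Hz > fs/2 = 10 Hz, folds to fs − 12 Hz = 8 Hz.
4 Hz ≤ fs/2 = 10 Hz, passes unchanged.
88 Hz mod fs = 8 Hz.
8 Hz ≤ fs/2 = 10 Hz, appears at 8 Hz.
Distinct values: {4 Hz, 8 Hz}.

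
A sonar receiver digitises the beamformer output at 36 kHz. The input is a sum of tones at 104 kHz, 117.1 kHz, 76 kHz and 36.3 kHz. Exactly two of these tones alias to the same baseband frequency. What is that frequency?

fs/2 = 18 kHz.
104 kHz mod fs = 32 kHz.
32 kHz > fs/2 = 18 kHz, folds to fs − 32 kHz = 4 kHz.
117.1 kHz mod fs = 9.1 kHz.
9.1 kHz ≤ fs/2 = 18 kHz, appears at 9.1 kHz.
76 kHz mod fs = 4 kHz.
4 kHz ≤ fs/2 = 18 kHz, appears at 4 kHz.
36.3 kHz mod fs = 0.3 kHz.
0.3 kHz ≤ fs/2 = 18 kHz, appears at 0.3 kHz.
76 kHz and 104 kHz both map to 4 kHz.

4 kHz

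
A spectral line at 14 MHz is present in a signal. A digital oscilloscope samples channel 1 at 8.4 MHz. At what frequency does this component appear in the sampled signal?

2.8 MHz

14 MHz mod fs = 5.6 MHz.
5.6 MHz > fs/2 = 4.2 MHz, folds to fs − 5.6 MHz = 2.8 MHz.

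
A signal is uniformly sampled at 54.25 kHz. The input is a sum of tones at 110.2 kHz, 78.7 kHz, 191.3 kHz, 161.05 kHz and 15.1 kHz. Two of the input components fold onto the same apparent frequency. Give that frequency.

1.7 kHz

fs/2 = 27.125 kHz.
110.2 kHz mod fs = 1.7 kHz.
1.7 kHz ≤ fs/2 = 27.125 kHz, appears at 1.7 kHz.
78.7 kHz mod fs = 24.45 kHz.
24.45 kHz ≤ fs/2 = 27.125 kHz, appears at 24.45 kHz.
191.3 kHz mod fs = 28.55 kHz.
28.55 kHz > fs/2 = 27.125 kHz, folds to fs − 28.55 kHz = 25.7 kHz.
161.05 kHz mod fs = 52.55 kHz.
52.55 kHz > fs/2 = 27.125 kHz, folds to fs − 52.55 kHz = 1.7 kHz.
15.1 kHz ≤ fs/2 = 27.125 kHz, passes unchanged.
110.2 kHz and 161.05 kHz both map to 1.7 kHz.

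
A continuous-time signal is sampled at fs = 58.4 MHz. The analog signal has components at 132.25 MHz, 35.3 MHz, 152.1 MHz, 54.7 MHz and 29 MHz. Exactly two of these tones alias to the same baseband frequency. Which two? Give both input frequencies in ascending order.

fs/2 = 29.2 MHz.
132.25 MHz mod fs = 15.45 MHz.
15.45 MHz ≤ fs/2 = 29.2 MHz, appears at 15.45 MHz.
35.3 MHz > fs/2 = 29.2 MHz, folds to fs − 35.3 MHz = 23.1 MHz.
152.1 MHz mod fs = 35.3 MHz.
35.3 MHz > fs/2 = 29.2 MHz, folds to fs − 35.3 MHz = 23.1 MHz.
54.7 MHz > fs/2 = 29.2 MHz, folds to fs − 54.7 MHz = 3.7 MHz.
29 MHz ≤ fs/2 = 29.2 MHz, passes unchanged.
35.3 MHz and 152.1 MHz both map to 23.1 MHz.

35.3 MHz, 152.1 MHz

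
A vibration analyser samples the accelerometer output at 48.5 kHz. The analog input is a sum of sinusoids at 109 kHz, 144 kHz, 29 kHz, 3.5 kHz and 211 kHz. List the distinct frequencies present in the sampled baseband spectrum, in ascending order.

fs/2 = 24.25 kHz.
109 kHz mod fs = 12 kHz.
12 kHz ≤ fs/2 = 24.25 kHz, appears at 12 kHz.
144 kHz mod fs = 47 kHz.
47 kHz > fs/2 = 24.25 kHz, folds to fs − 47 kHz = 1.5 kHz.
29 kHz > fs/2 = 24.25 kHz, folds to fs − 29 kHz = 19.5 kHz.
3.5 kHz ≤ fs/2 = 24.25 kHz, passes unchanged.
211 kHz mod fs = 17 kHz.
17 kHz ≤ fs/2 = 24.25 kHz, appears at 17 kHz.
Distinct values: {1.5 kHz, 3.5 kHz, 12 kHz, 17 kHz, 19.5 kHz}.

1.5 kHz, 3.5 kHz, 12 kHz, 17 kHz, 19.5 kHz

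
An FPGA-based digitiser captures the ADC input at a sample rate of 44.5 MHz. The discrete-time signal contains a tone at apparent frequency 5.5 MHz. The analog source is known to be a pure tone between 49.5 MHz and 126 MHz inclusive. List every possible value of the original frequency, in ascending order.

Frequencies that alias to 5.5 MHz are k·fs ± 5.5 MHz for integer k ≥ 0.
k=0: 5.5 MHz.
k=1: 39 MHz, 50 MHz.
k=2: 83.5 MHz, 94.5 MHz.
k=3: 128 MHz, 139 MHz.
Within [49.5 MHz, 126 MHz]: 50 MHz, 83.5 MHz, 94.5 MHz.

50 MHz, 83.5 MHz, 94.5 MHz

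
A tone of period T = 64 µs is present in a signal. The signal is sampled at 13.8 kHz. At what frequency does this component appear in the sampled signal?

1.825 kHz

T = 64 µs → f = 1/T = 15.625 kHz.
15.625 kHz mod fs = 1.825 kHz.
1.825 kHz ≤ fs/2 = 6.9 kHz, appears at 1.825 kHz.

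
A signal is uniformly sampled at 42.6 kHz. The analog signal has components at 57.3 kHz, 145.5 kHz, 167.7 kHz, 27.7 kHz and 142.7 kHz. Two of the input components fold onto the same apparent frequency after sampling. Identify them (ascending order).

27.7 kHz, 142.7 kHz

fs/2 = 21.3 kHz.
57.3 kHz mod fs = 14.7 kHz.
14.7 kHz ≤ fs/2 = 21.3 kHz, appears at 14.7 kHz.
145.5 kHz mod fs = 17.7 kHz.
17.7 kHz ≤ fs/2 = 21.3 kHz, appears at 17.7 kHz.
167.7 kHz mod fs = 39.9 kHz.
39.9 kHz > fs/2 = 21.3 kHz, folds to fs − 39.9 kHz = 2.7 kHz.
27.7 kHz > fs/2 = 21.3 kHz, folds to fs − 27.7 kHz = 14.9 kHz.
142.7 kHz mod fs = 14.9 kHz.
14.9 kHz ≤ fs/2 = 21.3 kHz, appears at 14.9 kHz.
27.7 kHz and 142.7 kHz both map to 14.9 kHz.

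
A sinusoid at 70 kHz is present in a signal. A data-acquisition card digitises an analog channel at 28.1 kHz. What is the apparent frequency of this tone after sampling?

70 kHz mod fs = 13.8 kHz.
13.8 kHz ≤ fs/2 = 14.05 kHz, appears at 13.8 kHz.

13.8 kHz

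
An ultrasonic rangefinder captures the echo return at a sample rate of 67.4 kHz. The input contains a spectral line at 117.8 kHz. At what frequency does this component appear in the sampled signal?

117.8 kHz mod fs = 50.4 kHz.
50.4 kHz > fs/2 = 33.7 kHz, folds to fs − 50.4 kHz = 17 kHz.

17 kHz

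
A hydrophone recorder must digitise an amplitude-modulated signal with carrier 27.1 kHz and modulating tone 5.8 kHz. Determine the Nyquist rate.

65.8 kHz

AM sidebands sit at fc ± fm = 21.3 kHz and 32.9 kHz.
Highest-frequency component: 32.9 kHz.
Nyquist rate = 2 × 32.9 kHz = 65.8 kHz.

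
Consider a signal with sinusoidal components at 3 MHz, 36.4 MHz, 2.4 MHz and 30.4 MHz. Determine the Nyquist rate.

Highest-frequency component: 36.4 MHz.
Nyquist rate = 2 × 36.4 MHz = 72.8 MHz.

72.8 MHz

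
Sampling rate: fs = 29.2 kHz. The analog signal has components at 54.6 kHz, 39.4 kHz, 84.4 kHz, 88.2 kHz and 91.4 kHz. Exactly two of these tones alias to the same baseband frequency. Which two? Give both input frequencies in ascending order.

54.6 kHz, 91.4 kHz

fs/2 = 14.6 kHz.
54.6 kHz mod fs = 25.4 kHz.
25.4 kHz > fs/2 = 14.6 kHz, folds to fs − 25.4 kHz = 3.8 kHz.
39.4 kHz mod fs = 10.2 kHz.
10.2 kHz ≤ fs/2 = 14.6 kHz, appears at 10.2 kHz.
84.4 kHz mod fs = 26 kHz.
26 kHz > fs/2 = 14.6 kHz, folds to fs − 26 kHz = 3.2 kHz.
88.2 kHz mod fs = 0.6 kHz.
0.6 kHz ≤ fs/2 = 14.6 kHz, appears at 0.6 kHz.
91.4 kHz mod fs = 3.8 kHz.
3.8 kHz ≤ fs/2 = 14.6 kHz, appears at 3.8 kHz.
54.6 kHz and 91.4 kHz both map to 3.8 kHz.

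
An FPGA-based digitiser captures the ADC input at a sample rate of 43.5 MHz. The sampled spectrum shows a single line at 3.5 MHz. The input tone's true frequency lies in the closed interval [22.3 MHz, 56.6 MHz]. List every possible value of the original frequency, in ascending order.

Frequencies that alias to 3.5 MHz are k·fs ± 3.5 MHz for integer k ≥ 0.
k=0: 3.5 MHz.
k=1: 40 MHz, 47 MHz.
k=2: 83.5 MHz, 90.5 MHz.
Within [22.3 MHz, 56.6 MHz]: 40 MHz, 47 MHz.

40 MHz, 47 MHz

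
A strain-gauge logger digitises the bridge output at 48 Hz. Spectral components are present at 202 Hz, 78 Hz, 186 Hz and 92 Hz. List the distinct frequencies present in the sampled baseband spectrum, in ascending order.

4 Hz, 6 Hz, 10 Hz, 18 Hz

fs/2 = 24 Hz.
202 Hz mod fs = 10 Hz.
10 Hz ≤ fs/2 = 24 Hz, appears at 10 Hz.
78 Hz mod fs = 30 Hz.
30 Hz > fs/2 = 24 Hz, folds to fs − 30 Hz = 18 Hz.
186 Hz mod fs = 42 Hz.
42 Hz > fs/2 = 24 Hz, folds to fs − 42 Hz = 6 Hz.
92 Hz mod fs = 44 Hz.
44 Hz > fs/2 = 24 Hz, folds to fs − 44 Hz = 4 Hz.
Distinct values: {4 Hz, 6 Hz, 10 Hz, 18 Hz}.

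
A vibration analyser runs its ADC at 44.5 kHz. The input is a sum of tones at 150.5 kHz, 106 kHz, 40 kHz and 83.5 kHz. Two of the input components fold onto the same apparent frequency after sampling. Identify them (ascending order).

106 kHz, 150.5 kHz

fs/2 = 22.25 kHz.
150.5 kHz mod fs = 17 kHz.
17 kHz ≤ fs/2 = 22.25 kHz, appears at 17 kHz.
106 kHz mod fs = 17 kHz.
17 kHz ≤ fs/2 = 22.25 kHz, appears at 17 kHz.
40 kHz > fs/2 = 22.25 kHz, folds to fs − 40 kHz = 4.5 kHz.
83.5 kHz mod fs = 39 kHz.
39 kHz > fs/2 = 22.25 kHz, folds to fs − 39 kHz = 5.5 kHz.
106 kHz and 150.5 kHz both map to 17 kHz.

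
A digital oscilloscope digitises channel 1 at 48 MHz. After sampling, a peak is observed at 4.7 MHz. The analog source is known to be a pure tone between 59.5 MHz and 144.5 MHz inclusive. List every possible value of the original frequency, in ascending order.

91.3 MHz, 100.7 MHz, 139.3 MHz

Frequencies that alias to 4.7 MHz are k·fs ± 4.7 MHz for integer k ≥ 0.
k=0: 4.7 MHz.
k=1: 43.3 MHz, 52.7 MHz.
k=2: 91.3 MHz, 100.7 MHz.
k=3: 139.3 MHz, 148.7 MHz.
k=4: 187.3 MHz, 196.7 MHz.
Within [59.5 MHz, 144.5 MHz]: 91.3 MHz, 100.7 MHz, 139.3 MHz.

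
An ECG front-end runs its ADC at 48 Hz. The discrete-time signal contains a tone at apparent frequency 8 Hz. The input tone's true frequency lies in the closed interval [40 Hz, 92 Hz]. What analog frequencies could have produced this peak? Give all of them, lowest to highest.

40 Hz, 56 Hz, 88 Hz

Frequencies that alias to 8 Hz are k·fs ± 8 Hz for integer k ≥ 0.
k=0: 8 Hz.
k=1: 40 Hz, 56 Hz.
k=2: 88 Hz, 104 Hz.
k=3: 136 Hz, 152 Hz.
Within [40 Hz, 92 Hz]: 40 Hz, 56 Hz, 88 Hz.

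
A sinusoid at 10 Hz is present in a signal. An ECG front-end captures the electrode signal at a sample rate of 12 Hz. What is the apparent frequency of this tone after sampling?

2 Hz

10 Hz > fs/2 = 6 Hz, folds to fs − 10 Hz = 2 Hz.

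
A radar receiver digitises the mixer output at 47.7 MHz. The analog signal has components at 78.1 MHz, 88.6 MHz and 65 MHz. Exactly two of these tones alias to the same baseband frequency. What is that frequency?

fs/2 = 23.85 MHz.
78.1 MHz mod fs = 30.4 MHz.
30.4 MHz > fs/2 = 23.85 MHz, folds to fs − 30.4 MHz = 17.3 MHz.
88.6 MHz mod fs = 40.9 MHz.
40.9 MHz > fs/2 = 23.85 MHz, folds to fs − 40.9 MHz = 6.8 MHz.
65 MHz mod fs = 17.3 MHz.
17.3 MHz ≤ fs/2 = 23.85 MHz, appears at 17.3 MHz.
65 MHz and 78.1 MHz both map to 17.3 MHz.

17.3 MHz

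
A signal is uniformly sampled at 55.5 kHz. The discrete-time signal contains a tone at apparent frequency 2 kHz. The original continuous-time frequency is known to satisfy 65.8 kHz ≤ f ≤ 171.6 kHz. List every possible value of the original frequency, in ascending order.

Frequencies that alias to 2 kHz are k·fs ± 2 kHz for integer k ≥ 0.
k=0: 2 kHz.
k=1: 53.5 kHz, 57.5 kHz.
k=2: 109 kHz, 113 kHz.
k=3: 164.5 kHz, 168.5 kHz.
k=4: 220 kHz, 224 kHz.
Within [65.8 kHz, 171.6 kHz]: 109 kHz, 113 kHz, 164.5 kHz, 168.5 kHz.

109 kHz, 113 kHz, 164.5 kHz, 168.5 kHz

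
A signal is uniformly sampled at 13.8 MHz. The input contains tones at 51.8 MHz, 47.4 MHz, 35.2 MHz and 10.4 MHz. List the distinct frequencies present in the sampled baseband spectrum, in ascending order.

3.4 MHz, 6 MHz, 6.2 MHz

fs/2 = 6.9 MHz.
51.8 MHz mod fs = 10.4 MHz.
10.4 MHz > fs/2 = 6.9 MHz, folds to fs − 10.4 MHz = 3.4 MHz.
47.4 MHz mod fs = 6 MHz.
6 MHz ≤ fs/2 = 6.9 MHz, appears at 6 MHz.
35.2 MHz mod fs = 7.6 MHz.
7.6 MHz > fs/2 = 6.9 MHz, folds to fs − 7.6 MHz = 6.2 MHz.
10.4 MHz > fs/2 = 6.9 MHz, folds to fs − 10.4 MHz = 3.4 MHz.
Distinct values: {3.4 MHz, 6 MHz, 6.2 MHz}.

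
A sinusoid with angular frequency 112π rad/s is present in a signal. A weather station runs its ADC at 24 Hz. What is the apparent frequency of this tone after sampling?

ω = 112π rad/s → f = ω/(2π) = 56 Hz.
56 Hz mod fs = 8 Hz.
8 Hz ≤ fs/2 = 12 Hz, appears at 8 Hz.

8 Hz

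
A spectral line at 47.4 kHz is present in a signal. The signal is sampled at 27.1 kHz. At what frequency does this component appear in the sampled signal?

47.4 kHz mod fs = 20.3 kHz.
20.3 kHz > fs/2 = 13.55 kHz, folds to fs − 20.3 kHz = 6.8 kHz.

6.8 kHz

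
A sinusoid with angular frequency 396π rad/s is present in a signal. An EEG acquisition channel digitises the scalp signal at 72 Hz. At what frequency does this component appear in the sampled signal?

18 Hz

ω = 396π rad/s → f = ω/(2π) = 198 Hz.
198 Hz mod fs = 54 Hz.
54 Hz > fs/2 = 36 Hz, folds to fs − 54 Hz = 18 Hz.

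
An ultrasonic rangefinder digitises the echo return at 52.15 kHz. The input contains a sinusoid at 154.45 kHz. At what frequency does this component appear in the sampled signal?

2 kHz

154.45 kHz mod fs = 50.15 kHz.
50.15 kHz > fs/2 = 26.075 kHz, folds to fs − 50.15 kHz = 2 kHz.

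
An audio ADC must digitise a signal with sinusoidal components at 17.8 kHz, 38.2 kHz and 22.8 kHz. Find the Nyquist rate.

76.4 kHz

Highest-frequency component: 38.2 kHz.
Nyquist rate = 2 × 38.2 kHz = 76.4 kHz.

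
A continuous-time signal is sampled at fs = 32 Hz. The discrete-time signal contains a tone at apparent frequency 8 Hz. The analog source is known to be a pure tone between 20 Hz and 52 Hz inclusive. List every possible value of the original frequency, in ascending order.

24 Hz, 40 Hz

Frequencies that alias to 8 Hz are k·fs ± 8 Hz for integer k ≥ 0.
k=0: 8 Hz.
k=1: 24 Hz, 40 Hz.
k=2: 56 Hz, 72 Hz.
Within [20 Hz, 52 Hz]: 24 Hz, 40 Hz.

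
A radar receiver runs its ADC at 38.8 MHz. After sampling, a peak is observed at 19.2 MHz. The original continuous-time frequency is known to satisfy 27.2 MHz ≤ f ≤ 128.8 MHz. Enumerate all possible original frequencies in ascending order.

58 MHz, 58.4 MHz, 96.8 MHz, 97.2 MHz

Frequencies that alias to 19.2 MHz are k·fs ± 19.2 MHz for integer k ≥ 0.
k=0: 19.2 MHz.
k=1: 19.6 MHz, 58 MHz.
k=2: 58.4 MHz, 96.8 MHz.
k=3: 97.2 MHz, 135.6 MHz.
k=4: 136 MHz, 174.4 MHz.
Within [27.2 MHz, 128.8 MHz]: 58 MHz, 58.4 MHz, 96.8 MHz, 97.2 MHz.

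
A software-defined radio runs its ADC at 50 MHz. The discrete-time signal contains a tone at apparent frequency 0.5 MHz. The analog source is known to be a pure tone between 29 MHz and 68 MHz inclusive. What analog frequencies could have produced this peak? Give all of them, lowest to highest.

49.5 MHz, 50.5 MHz

Frequencies that alias to 0.5 MHz are k·fs ± 0.5 MHz for integer k ≥ 0.
k=0: 0.5 MHz.
k=1: 49.5 MHz, 50.5 MHz.
k=2: 99.5 MHz, 100.5 MHz.
Within [29 MHz, 68 MHz]: 49.5 MHz, 50.5 MHz.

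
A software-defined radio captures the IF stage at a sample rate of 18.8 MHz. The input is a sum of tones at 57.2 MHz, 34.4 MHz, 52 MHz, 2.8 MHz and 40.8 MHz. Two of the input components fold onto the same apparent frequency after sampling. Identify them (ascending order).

fs/2 = 9.4 MHz.
57.2 MHz mod fs = 0.8 MHz.
0.8 MHz ≤ fs/2 = 9.4 MHz, appears at 0.8 MHz.
34.4 MHz mod fs = 15.6 MHz.
15.6 MHz > fs/2 = 9.4 MHz, folds to fs − 15.6 MHz = 3.2 MHz.
52 MHz mod fs = 14.4 MHz.
14.4 MHz > fs/2 = 9.4 MHz, folds to fs − 14.4 MHz = 4.4 MHz.
2.8 MHz ≤ fs/2 = 9.4 MHz, passes unchanged.
40.8 MHz mod fs = 3.2 MHz.
3.2 MHz ≤ fs/2 = 9.4 MHz, appears at 3.2 MHz.
34.4 MHz and 40.8 MHz both map to 3.2 MHz.

34.4 MHz, 40.8 MHz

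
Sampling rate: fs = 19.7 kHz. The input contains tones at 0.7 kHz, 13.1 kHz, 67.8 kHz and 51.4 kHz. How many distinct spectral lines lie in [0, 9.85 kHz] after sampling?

4

fs/2 = 9.85 kHz.
0.7 kHz ≤ fs/2 = 9.85 kHz, passes unchanged.
13.1 kHz > fs/2 = 9.85 kHz, folds to fs − 13.1 kHz = 6.6 kHz.
67.8 kHz mod fs = 8.7 kHz.
8.7 kHz ≤ fs/2 = 9.85 kHz, appears at 8.7 kHz.
51.4 kHz mod fs = 12 kHz.
12 kHz > fs/2 = 9.85 kHz, folds to fs − 12 kHz = 7.7 kHz.
Distinct values: {0.7 kHz, 6.6 kHz, 7.7 kHz, 8.7 kHz} → 4.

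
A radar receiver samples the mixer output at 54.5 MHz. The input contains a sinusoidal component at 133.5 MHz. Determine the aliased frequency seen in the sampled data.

133.5 MHz mod fs = 24.5 MHz.
24.5 MHz ≤ fs/2 = 27.25 MHz, appears at 24.5 MHz.

24.5 MHz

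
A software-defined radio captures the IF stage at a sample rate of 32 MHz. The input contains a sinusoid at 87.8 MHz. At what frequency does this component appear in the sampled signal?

8.2 MHz

87.8 MHz mod fs = 23.8 MHz.
23.8 MHz > fs/2 = 16 MHz, folds to fs − 23.8 MHz = 8.2 MHz.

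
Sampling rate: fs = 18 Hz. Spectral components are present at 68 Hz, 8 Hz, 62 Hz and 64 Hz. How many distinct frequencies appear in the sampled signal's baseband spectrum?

2

fs/2 = 9 Hz.
68 Hz mod fs = 14 Hz.
14 Hz > fs/2 = 9 Hz, folds to fs − 14 Hz = 4 Hz.
8 Hz ≤ fs/2 = 9 Hz, passes unchanged.
62 Hz mod fs = 8 Hz.
8 Hz ≤ fs/2 = 9 Hz, appears at 8 Hz.
64 Hz mod fs = 10 Hz.
10 Hz > fs/2 = 9 Hz, folds to fs − 10 Hz = 8 Hz.
Distinct values: {4 Hz, 8 Hz} → 2.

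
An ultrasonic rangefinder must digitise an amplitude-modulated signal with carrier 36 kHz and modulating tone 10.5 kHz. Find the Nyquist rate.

93 kHz

AM sidebands sit at fc ± fm = 25.5 kHz and 46.5 kHz.
Highest-frequency component: 46.5 kHz.
Nyquist rate = 2 × 46.5 kHz = 93 kHz.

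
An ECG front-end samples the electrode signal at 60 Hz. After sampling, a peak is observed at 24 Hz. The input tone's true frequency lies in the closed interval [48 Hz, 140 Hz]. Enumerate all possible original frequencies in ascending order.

84 Hz, 96 Hz

Frequencies that alias to 24 Hz are k·fs ± 24 Hz for integer k ≥ 0.
k=0: 24 Hz.
k=1: 36 Hz, 84 Hz.
k=2: 96 Hz, 144 Hz.
k=3: 156 Hz, 204 Hz.
Within [48 Hz, 140 Hz]: 84 Hz, 96 Hz.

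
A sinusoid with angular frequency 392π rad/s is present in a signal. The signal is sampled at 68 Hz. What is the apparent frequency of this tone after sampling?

ω = 392π rad/s → f = ω/(2π) = 196 Hz.
196 Hz mod fs = 60 Hz.
60 Hz > fs/2 = 34 Hz, folds to fs − 60 Hz = 8 Hz.

8 Hz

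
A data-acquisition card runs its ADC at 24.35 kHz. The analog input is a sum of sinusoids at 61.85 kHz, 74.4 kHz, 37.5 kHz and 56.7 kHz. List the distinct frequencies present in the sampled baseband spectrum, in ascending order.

fs/2 = 12.175 kHz.
61.85 kHz mod fs = 13.15 kHz.
13.15 kHz > fs/2 = 12.175 kHz, folds to fs − 13.15 kHz = 11.2 kHz.
74.4 kHz mod fs = 1.35 kHz.
1.35 kHz ≤ fs/2 = 12.175 kHz, appears at 1.35 kHz.
37.5 kHz mod fs = 13.15 kHz.
13.15 kHz > fs/2 = 12.175 kHz, folds to fs − 13.15 kHz = 11.2 kHz.
56.7 kHz mod fs = 8 kHz.
8 kHz ≤ fs/2 = 12.175 kHz, appears at 8 kHz.
Distinct values: {1.35 kHz, 8 kHz, 11.2 kHz}.

1.35 kHz, 8 kHz, 11.2 kHz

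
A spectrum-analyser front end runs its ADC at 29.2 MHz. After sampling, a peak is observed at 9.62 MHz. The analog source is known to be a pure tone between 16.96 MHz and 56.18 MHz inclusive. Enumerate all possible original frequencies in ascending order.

Frequencies that alias to 9.62 MHz are k·fs ± 9.62 MHz for integer k ≥ 0.
k=0: 9.62 MHz.
k=1: 19.58 MHz, 38.82 MHz.
k=2: 48.78 MHz, 68.02 MHz.
k=3: 77.98 MHz, 97.22 MHz.
Within [16.96 MHz, 56.18 MHz]: 19.58 MHz, 38.82 MHz, 48.78 MHz.

19.58 MHz, 38.82 MHz, 48.78 MHz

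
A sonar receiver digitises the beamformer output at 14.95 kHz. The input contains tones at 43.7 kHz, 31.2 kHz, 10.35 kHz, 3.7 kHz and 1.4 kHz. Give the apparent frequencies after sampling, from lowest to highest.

1.15 kHz, 1.3 kHz, 1.4 kHz, 3.7 kHz, 4.6 kHz

fs/2 = 7.475 kHz.
43.7 kHz mod fs = 13.8 kHz.
13.8 kHz > fs/2 = 7.475 kHz, folds to fs − 13.8 kHz = 1.15 kHz.
31.2 kHz mod fs = 1.3 kHz.
1.3 kHz ≤ fs/2 = 7.475 kHz, appears at 1.3 kHz.
10.35 kHz > fs/2 = 7.475 kHz, folds to fs − 10.35 kHz = 4.6 kHz.
3.7 kHz ≤ fs/2 = 7.475 kHz, passes unchanged.
1.4 kHz ≤ fs/2 = 7.475 kHz, passes unchanged.
Distinct values: {1.15 kHz, 1.3 kHz, 1.4 kHz, 3.7 kHz, 4.6 kHz}.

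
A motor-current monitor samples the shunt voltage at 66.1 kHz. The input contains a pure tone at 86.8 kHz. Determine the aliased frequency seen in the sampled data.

86.8 kHz mod fs = 20.7 kHz.
20.7 kHz ≤ fs/2 = 33.05 kHz, appears at 20.7 kHz.

20.7 kHz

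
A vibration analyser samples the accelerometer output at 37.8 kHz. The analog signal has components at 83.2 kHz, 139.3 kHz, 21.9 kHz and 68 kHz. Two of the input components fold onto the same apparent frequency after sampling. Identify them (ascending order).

68 kHz, 83.2 kHz

fs/2 = 18.9 kHz.
83.2 kHz mod fs = 7.6 kHz.
7.6 kHz ≤ fs/2 = 18.9 kHz, appears at 7.6 kHz.
139.3 kHz mod fs = 25.9 kHz.
25.9 kHz > fs/2 = 18.9 kHz, folds to fs − 25.9 kHz = 11.9 kHz.
21.9 kHz > fs/2 = 18.9 kHz, folds to fs − 21.9 kHz = 15.9 kHz.
68 kHz mod fs = 30.2 kHz.
30.2 kHz > fs/2 = 18.9 kHz, folds to fs − 30.2 kHz = 7.6 kHz.
68 kHz and 83.2 kHz both map to 7.6 kHz.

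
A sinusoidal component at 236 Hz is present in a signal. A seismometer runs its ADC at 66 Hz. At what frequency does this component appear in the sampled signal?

28 Hz

236 Hz mod fs = 38 Hz.
38 Hz > fs/2 = 33 Hz, folds to fs − 38 Hz = 28 Hz.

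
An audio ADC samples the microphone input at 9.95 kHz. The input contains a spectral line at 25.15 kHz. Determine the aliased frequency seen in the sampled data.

4.7 kHz

25.15 kHz mod fs = 5.25 kHz.
5.25 kHz > fs/2 = 4.975 kHz, folds to fs − 5.25 kHz = 4.7 kHz.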